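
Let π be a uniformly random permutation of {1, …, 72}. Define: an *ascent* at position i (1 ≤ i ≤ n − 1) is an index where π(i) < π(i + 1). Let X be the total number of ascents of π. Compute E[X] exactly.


Write X = Σ X_I over i = 1, …, 71, with X_I the indicator of one ascent.
There are 71 indicators.
For each fixed i, the pair (π(i), π(i+1)) is a uniformly random ordered pair of distinct values from {1, …, 72}; by symmetry P[π(i) < π(i+1)] = 1/2.
By linearity: E[X] = 71 · (1/2) = (72 − 1) · (1/2) = 71/2 ≈ 35.50000.

E[X] = 71/2 = 35.50000.


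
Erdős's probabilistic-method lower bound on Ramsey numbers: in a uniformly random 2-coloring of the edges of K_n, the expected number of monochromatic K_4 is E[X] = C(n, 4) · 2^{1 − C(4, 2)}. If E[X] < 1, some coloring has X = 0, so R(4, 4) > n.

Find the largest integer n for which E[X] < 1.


We need C(n, 4) · 2^{1 − 6} < 1, i.e. C(n, 4) < 2^{6 − 1} = 32.
Check values of n near the boundary:
  n = 5: C(5, 4) = 5; 5 < 32? YES
  n = 6: C(6, 4) = 15; 15 < 32? YES
  n = 7: C(7, 4) = 35; 35 < 32? NO
The largest n with C(n, 4) < 32 is n = 6 (where E[X] = 15/32 ≈ 0.468750). Hence R(4, 4) > 6, i.e. R(4, 4) ≥ 7.

Largest n = 6; hence R(4, 4) > 6.


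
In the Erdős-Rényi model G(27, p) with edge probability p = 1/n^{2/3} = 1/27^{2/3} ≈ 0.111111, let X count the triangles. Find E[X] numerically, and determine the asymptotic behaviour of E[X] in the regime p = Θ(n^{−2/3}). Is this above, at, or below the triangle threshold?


Number of potential triangles: C(27, 3) = 2925.
Each occurs with probability p³ ≈ (0.111111)³ ≈ 1.37174211e-03.
By linearity: E[X] = C(27, 3)·p³ ≈ 2925 · 1.37174211e-03 ≈ 4.012346.
Since α = 2/3 < 1, p = c/n^{2/3} ≫ 1/n is above the triangle threshold p ~ 1/n. Asymptotically E[X] ~ (c³/6)·n^{3(1−α)} = (1³/6)·n^{1} → ∞; triangles are abundant w.h.p.

E[X] ≈ 4.012346; in regime p = Θ(1/n^{2/3}) E[X] diverges (above the triangle threshold p ~ 1/n).


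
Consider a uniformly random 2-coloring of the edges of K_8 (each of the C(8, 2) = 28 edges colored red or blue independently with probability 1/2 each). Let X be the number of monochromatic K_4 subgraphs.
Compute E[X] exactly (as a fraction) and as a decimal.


Let X = Σ_S X_S over the C(8, 4) = 70 subsets S of size 4, where X_S = 1 if the K_4 on S is monochromatic.
For a fixed S, the K_4 on S has C(4, 2) = 6 edges. P[all 6 edges red] = (1/2)^6, and likewise for blue, so P[monochromatic] = 2·(1/2)^6 = 2^{1 − 6} = 1/32.
By linearity of expectation: E[X] = C(8, 4) · 2^{1 − 6} = 70 · 1/32 = 35/16.
Numerically: E[X] ≈ 2.18750.

E[X] = C(8,4)·2^(1−C(4,2)) = 35/16 ≈ 2.18750.


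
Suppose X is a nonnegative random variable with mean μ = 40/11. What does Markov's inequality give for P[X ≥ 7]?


μ = E[X] = 40/11, a = 7.
Markov: P[X ≥ 7] ≤ μ/a = (40/11)/7 = 40/77.
Numerically: ≈ 0.5195.
(Since a = 7 > μ = 3.6364, the bound 40/77 is < 1 and informative.)

P[X ≥ 7] ≤ 40/77 ≈ 0.5195.


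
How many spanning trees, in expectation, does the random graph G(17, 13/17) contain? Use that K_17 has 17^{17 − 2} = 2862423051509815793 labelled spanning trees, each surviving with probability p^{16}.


K_17 has 17^{17 − 2} = 2862423051509815793 labelled spanning trees.
For each such spanning tree H, let X_H = 1 if all 16 edges of H are present in G. Then P[X_H = 1] = p^{16} = (13/17)^{16} = 665416609183179841/48661191875666868481.
By linearity: E[X] = Σ_H E[X_H] = 2862423051509815793 · p^{16} = 2862423051509815793 · 665416609183179841/48661191875666868481 = 665416609183179841/17.
Numerically: E[X] ≈ 3.9142e+16.

E[X] = 2862423051509815793 · (13/17)^{16} = 665416609183179841/17 ≈ 3.9142e+16.


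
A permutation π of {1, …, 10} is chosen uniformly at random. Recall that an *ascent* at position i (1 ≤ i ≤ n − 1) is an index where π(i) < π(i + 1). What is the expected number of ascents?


Write X = Σ X_I over i = 1, …, 9, with X_I the indicator of one ascent.
There are 9 indicators.
For each fixed i, the pair (π(i), π(i+1)) is a uniformly random ordered pair of distinct values from {1, …, 10}; by symmetry P[π(i) < π(i+1)] = 1/2.
By linearity: E[X] = 9 · (1/2) = (10 − 1) · (1/2) = 9/2 ≈ 4.5000.

E[X] = 9/2 = 4.5000.


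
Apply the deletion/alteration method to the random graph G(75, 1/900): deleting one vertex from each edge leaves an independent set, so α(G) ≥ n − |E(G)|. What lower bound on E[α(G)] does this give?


E[|E(G)|] = C(75, 2)·p = 2775 · (1/900) = 37/12.
E[α(G)] ≥ n − E[|E(G)|] = 75 − 37/12 = 863/12.
Numerically: ≈ 71.916667.
(This is only a lower bound; the true E[α(G)] may be larger.)

E[α(G)] ≥ 863/12 ≈ 71.916667.


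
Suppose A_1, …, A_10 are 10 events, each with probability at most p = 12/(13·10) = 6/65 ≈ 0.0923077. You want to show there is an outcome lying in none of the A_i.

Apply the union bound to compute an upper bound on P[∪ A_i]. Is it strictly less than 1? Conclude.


Union bound: P[∪_{i=1}^{10} A_i] ≤ Σ_i P[A_i] ≤ 10·p = 10·(6/65) = 12/13.
Numerically: 12/13 ≈ 0.9230769.
Is 12/13 < 1? YES.
Since P[∪ A_i] ≤ 12/13 < 1, the complement has P[∩ A_i^c] ≥ 1 − 12/13 = 1/13 > 0, so some outcome avoids every A_i.

10·p = 12/13 ≈ 0.9230769; existence CERTIFIED by the union bound.


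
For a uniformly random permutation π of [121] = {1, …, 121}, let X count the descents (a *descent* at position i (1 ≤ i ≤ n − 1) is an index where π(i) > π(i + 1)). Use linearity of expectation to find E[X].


Write X = Σ X_I over i = 1, …, 120, with X_I the indicator of one descent.
There are 120 indicators.
For each fixed i, the pair (π(i), π(i+1)) is a uniformly random ordered pair of distinct values from {1, …, 121}; by symmetry P[π(i) > π(i+1)] = 1/2.
By linearity: E[X] = 120 · (1/2) = (121 − 1) · (1/2) = 60 ≈ 60.000.

E[X] = 60 = 60.000.


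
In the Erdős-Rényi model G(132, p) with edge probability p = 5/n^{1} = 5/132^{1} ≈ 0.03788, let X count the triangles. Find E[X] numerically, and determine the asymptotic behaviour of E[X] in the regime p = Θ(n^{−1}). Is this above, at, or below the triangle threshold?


Number of potential triangles: C(132, 3) = 374660.
Each occurs with probability p³ ≈ (0.03788)³ ≈ 5.434858e-05.
By linearity: E[X] = C(132, 3)·p³ ≈ 374660 · 5.434858e-05 ≈ 20.3622.
Here α = 1, so p = 5/n is exactly at the triangle threshold p ~ 1/n. Asymptotically E[X] → c³/6 = 5³/6 = 125/6 ≈ 20.8333, a bounded constant. In this regime the triangle count is asymptotically Poisson(c³/6).

E[X] ≈ 20.3622; in regime p = Θ(1/n^{1}) E[X] stays bounded (at the triangle threshold p ~ 1/n).


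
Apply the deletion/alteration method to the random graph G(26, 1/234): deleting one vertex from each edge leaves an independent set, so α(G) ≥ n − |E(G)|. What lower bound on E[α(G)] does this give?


E[|E(G)|] = C(26, 2)·p = 325 · (1/234) = 25/18.
E[α(G)] ≥ n − E[|E(G)|] = 26 − 25/18 = 443/18.
Numerically: ≈ 24.611.
(This is only a lower bound; the true E[α(G)] may be larger.)

E[α(G)] ≥ 443/18 ≈ 24.611.


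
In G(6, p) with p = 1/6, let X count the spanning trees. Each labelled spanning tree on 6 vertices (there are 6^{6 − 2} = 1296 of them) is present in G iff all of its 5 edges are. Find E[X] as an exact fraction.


K_6 has 6^{6 − 2} = 1296 labelled spanning trees.
For each such spanning tree H, let X_H = 1 if all 5 edges of H are present in G. Then P[X_H = 1] = p^{5} = (1/6)^{5} = 1/7776.
Summing the indicators: E[X] = Σ_H E[X_H] = 1296 · p^{5} = 1296 · 1/7776 = 1/6.
Numerically: E[X] ≈ 0.167.

E[X] = 1296 · (1/6)^{5} = 1/6 ≈ 0.167.


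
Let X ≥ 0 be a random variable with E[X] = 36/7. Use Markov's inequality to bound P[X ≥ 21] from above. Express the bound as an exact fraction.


μ = E[X] = 36/7, a = 21.
Markov: P[X ≥ 21] ≤ μ/a = (36/7)/21 = 12/49.
Numerically: ≈ 0.24490.
(Since a = 21 > μ = 5.14286, the bound 12/49 is < 1 and informative.)

P[X ≥ 21] ≤ 12/49 ≈ 0.24490.


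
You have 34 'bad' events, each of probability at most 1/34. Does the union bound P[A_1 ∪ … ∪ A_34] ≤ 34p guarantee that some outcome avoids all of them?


Union bound: P[∪_{i=1}^{34} A_i] ≤ Σ_i P[A_i] ≤ 34·p = 34·(1/34) = 1.
Numerically: 1 ≈ 1.0000000.
Is 1 < 1? NO.
Since the bound 1 is ≥ 1, the union bound is uninformative here; it does NOT by itself certify existence.

34·p = 1 ≈ 1.0000000; existence NOT certified by the union bound.


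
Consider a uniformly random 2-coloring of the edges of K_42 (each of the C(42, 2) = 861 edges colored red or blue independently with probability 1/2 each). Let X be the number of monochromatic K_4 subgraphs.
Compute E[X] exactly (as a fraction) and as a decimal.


Let X = Σ_S X_S over the C(42, 4) = 111930 subsets S of size 4, where X_S = 1 if the K_4 on S is monochromatic.
For a fixed S, the K_4 on S has C(4, 2) = 6 edges. P[all 6 edges red] = (1/2)^6, and likewise for blue, so P[monochromatic] = 2·(1/2)^6 = 2^{1 − 6} = 1/32.
By linearity of expectation: E[X] = C(42, 4) · 2^{1 − 6} = 111930 · 1/32 = 55965/16.
Numerically: E[X] ≈ 3497.8125.

E[X] = C(42,4)·2^(1−C(4,2)) = 55965/16 ≈ 3497.8125.


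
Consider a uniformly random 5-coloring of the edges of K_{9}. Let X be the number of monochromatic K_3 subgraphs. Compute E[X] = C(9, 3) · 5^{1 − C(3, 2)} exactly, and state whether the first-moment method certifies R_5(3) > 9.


E[X] = C(9, 3) · 5^{1 − 3} = 84 · 5^{−2} = 84/25.
As a reduced fraction: E[X] = 84/25 ≈ 3.360000.
Is E[X] < 1? NO.
Since E[X] ≥ 1, the first-moment bound is inconclusive at n = 9; it does NOT by itself certify R_5(3) > 9.

E[X] = 84/25 ≈ 3.360000; E[X] ≥ 1; first-moment method inconclusive here.


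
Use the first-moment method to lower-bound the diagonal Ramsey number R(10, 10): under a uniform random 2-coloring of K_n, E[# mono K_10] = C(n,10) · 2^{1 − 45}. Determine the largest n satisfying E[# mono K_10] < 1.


We need C(n, 10) · 2^{1 − 45} < 1, i.e. C(n, 10) < 2^{45 − 1} = 17592186044416.
Check values of n near the boundary:
  n = 96: C(96, 10) = 11279926456656; 11279926456656 < 17592186044416? YES
  n = 97: C(97, 10) = 12576469727536; 12576469727536 < 17592186044416? YES
  n = 98: C(98, 10) = 14005614014756; 14005614014756 < 17592186044416? YES
  n = 99: C(99, 10) = 15579278510796; 15579278510796 < 17592186044416? YES
  n = 100: C(100, 10) = 17310309456440; 17310309456440 < 17592186044416? YES
  n = 101: C(101, 10) = 19212541264840; 19212541264840 < 17592186044416? NO
The largest n with C(n, 10) < 17592186044416 is n = 100 (where E[X] = 2163788682055/2199023255552 ≈ 0.984). Hence R(10, 10) > 100, i.e. R(10, 10) ≥ 101.

Largest n = 100; hence R(10, 10) > 100.


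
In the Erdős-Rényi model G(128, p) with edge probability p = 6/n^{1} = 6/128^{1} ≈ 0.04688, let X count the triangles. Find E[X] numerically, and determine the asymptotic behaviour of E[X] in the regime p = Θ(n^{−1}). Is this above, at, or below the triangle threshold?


Number of potential triangles: C(128, 3) = 341376.
Each occurs with probability p³ ≈ (0.04688)³ ≈ 1.029968e-04.
By linearity: E[X] = C(128, 3)·p³ ≈ 341376 · 1.029968e-04 ≈ 35.1606.
Here α = 1, so p = 6/n is exactly at the triangle threshold p ~ 1/n. Asymptotically E[X] → c³/6 = 6³/6 = 36 ≈ 36.0000, a bounded constant. In this regime the triangle count is asymptotically Poisson(c³/6).

E[X] ≈ 35.1606; in regime p = Θ(1/n^{1}) E[X] stays bounded (at the triangle threshold p ~ 1/n).


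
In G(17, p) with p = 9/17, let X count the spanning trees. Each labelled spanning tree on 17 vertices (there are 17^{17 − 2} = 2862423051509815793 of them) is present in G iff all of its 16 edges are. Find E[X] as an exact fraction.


K_17 has 17^{17 − 2} = 2862423051509815793 labelled spanning trees.
For each such spanning tree H, let X_H = 1 if all 16 edges of H are present in G. Then P[X_H = 1] = p^{16} = (9/17)^{16} = 1853020188851841/48661191875666868481.
Summing the indicators: E[X] = Σ_H E[X_H] = 2862423051509815793 · p^{16} = 2862423051509815793 · 1853020188851841/48661191875666868481 = 1853020188851841/17.
Numerically: E[X] ≈ 1.09001e+14.

E[X] = 2862423051509815793 · (9/17)^{16} = 1853020188851841/17 ≈ 1.09001e+14.


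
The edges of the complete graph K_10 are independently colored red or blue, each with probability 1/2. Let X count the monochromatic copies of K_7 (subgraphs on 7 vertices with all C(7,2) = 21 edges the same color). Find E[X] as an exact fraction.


Let X = Σ_S X_S over the C(10, 7) = 120 subsets S of size 7, where X_S = 1 if the K_7 on S is monochromatic.
For a fixed S, the K_7 on S has C(7, 2) = 21 edges. P[all 21 edges red] = (1/2)^21, and likewise for blue, so P[monochromatic] = 2·(1/2)^21 = 2^{1 − 21} = 1/1048576.
Summing: E[X] = C(10, 7) · 2^{1 − 21} = 120 · 1/1048576 = 15/131072.
Numerically: E[X] ≈ 0.000.

E[X] = C(10,7)·2^(1−C(7,2)) = 15/131072 ≈ 0.000.


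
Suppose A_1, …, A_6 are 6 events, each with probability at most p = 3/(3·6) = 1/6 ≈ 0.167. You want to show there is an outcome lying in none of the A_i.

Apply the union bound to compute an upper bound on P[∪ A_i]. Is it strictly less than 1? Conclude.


Union bound: P[∪_{i=1}^{6} A_i] ≤ Σ_i P[A_i] ≤ 6·p = 6·(1/6) = 1.
Numerically: 1 ≈ 1.000.
Is 1 < 1? NO.
Since the bound 1 is ≥ 1, the union bound is uninformative here; it does NOT by itself certify existence.

6·p = 1 ≈ 1.000; existence NOT certified by the union bound.


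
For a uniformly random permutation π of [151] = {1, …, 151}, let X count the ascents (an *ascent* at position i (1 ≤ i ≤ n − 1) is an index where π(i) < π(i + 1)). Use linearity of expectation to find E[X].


Write X = Σ X_I over i = 1, …, 150, with X_I the indicator of one ascent.
There are 150 indicators.
For each fixed i, the pair (π(i), π(i+1)) is a uniformly random ordered pair of distinct values from {1, …, 151}; by symmetry P[π(i) < π(i+1)] = 1/2.
By linearity: E[X] = 150 · (1/2) = (151 − 1) · (1/2) = 75 ≈ 75.0000.

E[X] = 75 = 75.0000.


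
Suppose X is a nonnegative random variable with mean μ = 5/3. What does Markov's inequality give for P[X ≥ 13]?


μ = E[X] = 5/3, a = 13.
Markov: P[X ≥ 13] ≤ μ/a = (5/3)/13 = 5/39.
Numerically: ≈ 0.128205.
(Since a = 13 > μ = 1.666667, the bound 5/39 is < 1 and informative.)

P[X ≥ 13] ≤ 5/39 ≈ 0.128205.


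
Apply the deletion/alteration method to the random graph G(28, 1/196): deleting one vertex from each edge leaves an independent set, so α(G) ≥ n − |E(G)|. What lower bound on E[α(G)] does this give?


E[|E(G)|] = C(28, 2)·p = 378 · (1/196) = 27/14.
E[α(G)] ≥ n − E[|E(G)|] = 28 − 27/14 = 365/14.
Numerically: ≈ 26.07143.
(This is only a lower bound; the true E[α(G)] may be larger.)

E[α(G)] ≥ 365/14 ≈ 26.07143.


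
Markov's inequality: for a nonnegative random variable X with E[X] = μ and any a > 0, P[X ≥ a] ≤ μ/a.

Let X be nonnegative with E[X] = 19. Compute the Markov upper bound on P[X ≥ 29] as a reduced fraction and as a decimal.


μ = E[X] = 19, a = 29.
Markov: P[X ≥ 29] ≤ μ/a = (19)/29 = 19/29.
Numerically: ≈ 0.655.
(Since a = 29 > μ = 19.000, the bound 19/29 is < 1 and informative.)

P[X ≥ 29] ≤ 19/29 ≈ 0.655.


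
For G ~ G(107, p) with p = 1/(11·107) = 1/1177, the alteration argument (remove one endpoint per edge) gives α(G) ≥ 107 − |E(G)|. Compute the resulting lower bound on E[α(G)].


E[|E(G)|] = C(107, 2)·p = 5671 · (1/1177) = 53/11.
E[α(G)] ≥ n − E[|E(G)|] = 107 − 53/11 = 1124/11.
Numerically: ≈ 102.1818.
(This is only a lower bound; the true E[α(G)] may be larger.)

E[α(G)] ≥ 1124/11 ≈ 102.1818.


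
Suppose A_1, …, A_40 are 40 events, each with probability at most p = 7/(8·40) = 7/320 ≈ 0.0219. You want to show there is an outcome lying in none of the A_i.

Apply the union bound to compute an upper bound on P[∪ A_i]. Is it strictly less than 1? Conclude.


Union bound: P[∪_{i=1}^{40} A_i] ≤ Σ_i P[A_i] ≤ 40·p = 40·(7/320) = 7/8.
Numerically: 7/8 ≈ 0.8750.
Is 7/8 < 1? YES.
Since P[∪ A_i] ≤ 7/8 < 1, the complement has P[∩ A_i^c] ≥ 1 − 7/8 = 1/8 > 0, so some outcome avoids every A_i.

40·p = 7/8 ≈ 0.8750; existence CERTIFIED by the union bound.


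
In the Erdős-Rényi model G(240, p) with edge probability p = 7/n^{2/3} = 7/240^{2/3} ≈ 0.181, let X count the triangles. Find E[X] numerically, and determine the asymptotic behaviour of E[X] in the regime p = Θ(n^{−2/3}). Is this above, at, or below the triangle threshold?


Number of potential triangles: C(240, 3) = 2275280.
Each occurs with probability p³ ≈ (0.181)³ ≈ 5.95486e-03.
By linearity: E[X] = C(240, 3)·p³ ≈ 2275280 · 5.95486e-03 ≈ 13548.976.
Since α = 2/3 < 1, p = c/n^{2/3} ≫ 1/n is above the triangle threshold p ~ 1/n. Asymptotically E[X] ~ (c³/6)·n^{3(1−α)} = (7³/6)·n^{1} → ∞; triangles are abundant w.h.p.

E[X] ≈ 13548.976; in regime p = Θ(1/n^{2/3}) E[X] diverges (above the triangle threshold p ~ 1/n).


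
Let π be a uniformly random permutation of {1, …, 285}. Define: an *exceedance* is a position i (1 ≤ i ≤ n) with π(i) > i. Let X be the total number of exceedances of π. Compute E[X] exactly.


Write X = Σ_{i=1}^{285} X_i, where X_i = 1_{π(i) > i}.
For each fixed i, π(i) is uniform over {1, …, 285} (marginal of a uniform permutation), so P[π(i) > i] = (n − i)/n. Summing: Σ_{i=1}^{285} (n − i)/n = (0 + 1 + … + 284)/285 = 285(285 − 1)/(2·285) = (285 − 1)/2.
Hence E[X] = Σ_{i=1}^{285} (285 − i)/285 = 142 ≈ 142.000.

E[X] = 142 = 142.000.


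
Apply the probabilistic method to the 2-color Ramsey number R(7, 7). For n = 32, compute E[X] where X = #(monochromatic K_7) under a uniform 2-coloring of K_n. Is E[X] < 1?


E[X] = C(32, 7) · 2^{1 − 21} = 3365856 · 2^{−20} = 3365856/1048576.
As a reduced fraction: E[X] = 105183/32768 ≈ 3.20993.
Is E[X] < 1? NO.
Since E[X] ≥ 1, the first-moment bound is inconclusive at n = 32; it does NOT by itself certify R(7, 7) > 32.

E[X] = 105183/32768 ≈ 3.20993; E[X] ≥ 1; first-moment method inconclusive here.


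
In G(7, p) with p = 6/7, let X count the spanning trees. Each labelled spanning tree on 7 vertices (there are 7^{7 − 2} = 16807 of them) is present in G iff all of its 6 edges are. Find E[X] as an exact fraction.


K_7 has 7^{7 − 2} = 16807 labelled spanning trees.
For each such spanning tree H, let X_H = 1 if all 6 edges of H are present in G. Then P[X_H = 1] = p^{6} = (6/7)^{6} = 46656/117649.
By linearity of expectation: E[X] = Σ_H E[X_H] = 16807 · p^{6} = 16807 · 46656/117649 = 46656/7.
Numerically: E[X] ≈ 6665.14.

E[X] = 16807 · (6/7)^{6} = 46656/7 ≈ 6665.14.


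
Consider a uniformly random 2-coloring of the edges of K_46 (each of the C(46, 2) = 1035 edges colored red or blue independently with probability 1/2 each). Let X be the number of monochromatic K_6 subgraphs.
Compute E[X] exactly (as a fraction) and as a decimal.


Let X = Σ_S X_S over the C(46, 6) = 9366819 subsets S of size 6, where X_S = 1 if the K_6 on S is monochromatic.
For a fixed S, the K_6 on S has C(6, 2) = 15 edges. P[all 15 edges red] = (1/2)^15, and likewise for blue, so P[monochromatic] = 2·(1/2)^15 = 2^{1 − 15} = 1/16384.
By linearity: E[X] = C(46, 6) · 2^{1 − 15} = 9366819 · 1/16384 = 9366819/16384.
Numerically: E[X] ≈ 571.705261.

E[X] = C(46,6)·2^(1−C(6,2)) = 9366819/16384 ≈ 571.705261.


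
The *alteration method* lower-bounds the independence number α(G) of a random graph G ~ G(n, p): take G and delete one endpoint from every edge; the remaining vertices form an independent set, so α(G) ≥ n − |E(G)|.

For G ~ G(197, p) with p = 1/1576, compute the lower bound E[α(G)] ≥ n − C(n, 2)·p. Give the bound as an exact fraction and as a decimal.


E[|E(G)|] = C(197, 2)·p = 19306 · (1/1576) = 49/4.
E[α(G)] ≥ n − E[|E(G)|] = 197 − 49/4 = 739/4.
Numerically: ≈ 184.7500.
(This is only a lower bound; the true E[α(G)] may be larger.)

E[α(G)] ≥ 739/4 ≈ 184.7500.


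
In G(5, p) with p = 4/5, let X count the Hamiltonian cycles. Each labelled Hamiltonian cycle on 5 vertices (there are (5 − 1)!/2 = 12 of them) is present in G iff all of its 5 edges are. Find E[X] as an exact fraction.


K_5 has (5 − 1)!/2 = 12 labelled Hamiltonian cycles.
For each such Hamiltonian cycle H, let X_H = 1 if all 5 edges of H are present in G. Then P[X_H = 1] = p^{5} = (4/5)^{5} = 1024/3125.
Summing the indicators: E[X] = Σ_H E[X_H] = 12 · p^{5} = 12 · 1024/3125 = 12288/3125.
Numerically: E[X] ≈ 3.9322.

E[X] = 12 · (4/5)^{5} = 12288/3125 ≈ 3.9322.


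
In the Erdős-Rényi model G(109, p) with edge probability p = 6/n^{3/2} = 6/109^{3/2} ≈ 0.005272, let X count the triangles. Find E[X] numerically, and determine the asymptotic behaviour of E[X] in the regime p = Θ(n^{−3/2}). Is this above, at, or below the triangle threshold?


Number of potential triangles: C(109, 3) = 209934.
Each occurs with probability p³ ≈ (0.005272)³ ≈ 1.465664e-07.
By linearity: E[X] = C(109, 3)·p³ ≈ 209934 · 1.465664e-07 ≈ 0.0308.
Since α = 3/2 > 1, p = c/n^{3/2} = o(1/n) is below the triangle threshold p ~ 1/n. Asymptotically E[X] ~ (c³/6)·n^{3(1−α)} = (6³/6)·n^{-1.5} → 0, so by Markov's inequality G has no triangles w.h.p.

E[X] ≈ 0.0308; in regime p = Θ(1/n^{3/2}) E[X] tends to 0 (below the triangle threshold p ~ 1/n).


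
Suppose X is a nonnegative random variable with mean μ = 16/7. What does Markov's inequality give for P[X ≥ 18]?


μ = E[X] = 16/7, a = 18.
Markov: P[X ≥ 18] ≤ μ/a = (16/7)/18 = 8/63.
Numerically: ≈ 0.1270.
(Since a = 18 > μ = 2.2857, the bound 8/63 is < 1 and informative.)

P[X ≥ 18] ≤ 8/63 ≈ 0.1270.


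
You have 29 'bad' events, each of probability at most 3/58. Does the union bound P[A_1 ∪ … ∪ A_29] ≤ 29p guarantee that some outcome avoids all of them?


Union bound: P[∪_{i=1}^{29} A_i] ≤ Σ_i P[A_i] ≤ 29·p = 29·(3/58) = 3/2.
Numerically: 3/2 ≈ 1.50000.
Is 3/2 < 1? NO.
Since the bound 3/2 is ≥ 1, the union bound is uninformative here; it does NOT by itself certify existence.

29·p = 3/2 ≈ 1.50000; existence NOT certified by the union bound.


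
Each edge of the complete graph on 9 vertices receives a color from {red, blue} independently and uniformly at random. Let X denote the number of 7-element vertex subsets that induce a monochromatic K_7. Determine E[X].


Let X = Σ_S X_S over the C(9, 7) = 36 subsets S of size 7, where X_S = 1 if the K_7 on S is monochromatic.
For a fixed S, the K_7 on S has C(7, 2) = 21 edges. P[all 21 edges red] = (1/2)^21, and likewise for blue, so P[monochromatic] = 2·(1/2)^21 = 2^{1 − 21} = 1/1048576.
By linearity: E[X] = C(9, 7) · 2^{1 − 21} = 36 · 1/1048576 = 9/262144.
Numerically: E[X] ≈ 0.000034.

E[X] = C(9,7)·2^(1−C(7,2)) = 9/262144 ≈ 0.000034.


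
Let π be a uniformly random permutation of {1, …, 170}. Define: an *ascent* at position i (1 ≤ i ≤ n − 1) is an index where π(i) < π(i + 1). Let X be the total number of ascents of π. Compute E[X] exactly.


Write X = Σ X_I over i = 1, …, 169, with X_I the indicator of one ascent.
There are 169 indicators.
For each fixed i, the pair (π(i), π(i+1)) is a uniformly random ordered pair of distinct values from {1, …, 170}; by symmetry P[π(i) < π(i+1)] = 1/2.
By linearity: E[X] = 169 · (1/2) = (170 − 1) · (1/2) = 169/2 ≈ 84.5000.

E[X] = 169/2 = 84.5000.


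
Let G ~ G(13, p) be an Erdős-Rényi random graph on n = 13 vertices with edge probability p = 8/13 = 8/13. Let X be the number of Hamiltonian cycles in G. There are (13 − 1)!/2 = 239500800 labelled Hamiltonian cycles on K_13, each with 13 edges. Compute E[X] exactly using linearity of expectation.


K_13 has (13 − 1)!/2 = 239500800 labelled Hamiltonian cycles.
For each such Hamiltonian cycle H, let X_H = 1 if all 13 edges of H are present in G. Then P[X_H = 1] = p^{13} = (8/13)^{13} = 549755813888/302875106592253.
By linearity: E[X] = Σ_H E[X_H] = 239500800 · p^{13} = 239500800 · 549755813888/302875106592253 = 131666957230827110400/302875106592253.
Numerically: E[X] ≈ 4.347e+05.

E[X] = 239500800 · (8/13)^{13} = 131666957230827110400/302875106592253 ≈ 4.347e+05.


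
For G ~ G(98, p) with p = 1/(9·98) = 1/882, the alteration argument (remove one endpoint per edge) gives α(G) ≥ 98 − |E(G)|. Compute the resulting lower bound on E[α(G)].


E[|E(G)|] = C(98, 2)·p = 4753 · (1/882) = 97/18.
E[α(G)] ≥ n − E[|E(G)|] = 98 − 97/18 = 1667/18.
Numerically: ≈ 92.611.
(This is only a lower bound; the true E[α(G)] may be larger.)

E[α(G)] ≥ 1667/18 ≈ 92.611.


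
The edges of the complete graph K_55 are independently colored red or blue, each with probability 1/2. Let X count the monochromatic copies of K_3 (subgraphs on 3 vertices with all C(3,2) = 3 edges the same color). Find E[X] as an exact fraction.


Let X = Σ_S X_S over the C(55, 3) = 26235 subsets S of size 3, where X_S = 1 if the K_3 on S is monochromatic.
For a fixed S, the K_3 on S has C(3, 2) = 3 edges. P[all 3 edges red] = (1/2)^3, and likewise for blue, so P[monochromatic] = 2·(1/2)^3 = 2^{1 − 3} = 1/4.
Summing: E[X] = C(55, 3) · 2^{1 − 3} = 26235 · 1/4 = 26235/4.
Numerically: E[X] ≈ 6558.750.

E[X] = C(55,3)·2^(1−C(3,2)) = 26235/4 ≈ 6558.750.


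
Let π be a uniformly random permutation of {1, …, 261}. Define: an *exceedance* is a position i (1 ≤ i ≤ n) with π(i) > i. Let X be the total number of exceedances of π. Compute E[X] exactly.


Write X = Σ_{i=1}^{261} X_i, where X_i = 1_{π(i) > i}.
For each fixed i, π(i) is uniform over {1, …, 261} (marginal of a uniform permutation), so P[π(i) > i] = (n − i)/n. Summing: Σ_{i=1}^{261} (n − i)/n = (0 + 1 + … + 260)/261 = 261(261 − 1)/(2·261) = (261 − 1)/2.
Hence E[X] = Σ_{i=1}^{261} (261 − i)/261 = 130 ≈ 130.000000.

E[X] = 130 = 130.000000.


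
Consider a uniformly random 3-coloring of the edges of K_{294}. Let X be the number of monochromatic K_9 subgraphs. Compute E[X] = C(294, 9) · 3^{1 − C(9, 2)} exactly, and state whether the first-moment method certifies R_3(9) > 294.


E[X] = C(294, 9) · 3^{1 − 36} = 39963546001186808 · 3^{−35} = 39963546001186808/50031545098999707.
As a reduced fraction: E[X] = 39963546001186808/50031545098999707 ≈ 0.79877.
Is E[X] < 1? YES.
Since E[X] < 1, there exists a 3-coloring of K_{294} with no monochromatic K_9; hence R_3(9) > 294.

E[X] = 39963546001186808/50031545098999707 ≈ 0.79877; E[X] < 1, so R_3(9) > 294.


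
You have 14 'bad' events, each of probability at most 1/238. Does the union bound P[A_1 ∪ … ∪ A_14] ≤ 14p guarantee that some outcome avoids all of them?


Union bound: P[∪_{i=1}^{14} A_i] ≤ Σ_i P[A_i] ≤ 14·p = 14·(1/238) = 1/17.
Numerically: 1/17 ≈ 0.059.
Is 1/17 < 1? YES.
Since P[∪ A_i] ≤ 1/17 < 1, the complement has P[∩ A_i^c] ≥ 1 − 1/17 = 16/17 > 0, so some outcome avoids every A_i.

14·p = 1/17 ≈ 0.059; existence CERTIFIED by the union bound.


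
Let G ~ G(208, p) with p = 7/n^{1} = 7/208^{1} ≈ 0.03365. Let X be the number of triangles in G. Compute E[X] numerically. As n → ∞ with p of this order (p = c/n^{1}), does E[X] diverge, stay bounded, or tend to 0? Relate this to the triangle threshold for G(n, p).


Number of potential triangles: C(208, 3) = 1478256.
Each occurs with probability p³ ≈ (0.03365)³ ≈ 3.811572e-05.
By linearity: E[X] = C(208, 3)·p³ ≈ 1478256 · 3.811572e-05 ≈ 56.3448.
Here α = 1, so p = 7/n is exactly at the triangle threshold p ~ 1/n. Asymptotically E[X] → c³/6 = 7³/6 = 343/6 ≈ 57.1667, a bounded constant. In this regime the triangle count is asymptotically Poisson(c³/6).

E[X] ≈ 56.3448; in regime p = Θ(1/n^{1}) E[X] stays bounded (at the triangle threshold p ~ 1/n).


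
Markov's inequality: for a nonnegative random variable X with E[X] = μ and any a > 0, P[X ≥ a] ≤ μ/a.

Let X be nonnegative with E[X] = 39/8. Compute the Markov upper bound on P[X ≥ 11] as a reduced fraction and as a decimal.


μ = E[X] = 39/8, a = 11.
Markov: P[X ≥ 11] ≤ μ/a = (39/8)/11 = 39/88.
Numerically: ≈ 0.4432.
(Since a = 11 > μ = 4.8750, the bound 39/88 is < 1 and informative.)

P[X ≥ 11] ≤ 39/88 ≈ 0.4432.


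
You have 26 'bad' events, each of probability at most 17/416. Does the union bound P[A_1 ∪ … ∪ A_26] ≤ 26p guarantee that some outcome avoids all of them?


Union bound: P[∪_{i=1}^{26} A_i] ≤ Σ_i P[A_i] ≤ 26·p = 26·(17/416) = 17/16.
Numerically: 17/16 ≈ 1.062500.
Is 17/16 < 1? NO.
Since the bound 17/16 is ≥ 1, the union bound is uninformative here; it does NOT by itself certify existence.

26·p = 17/16 ≈ 1.062500; existence NOT certified by the union bound.


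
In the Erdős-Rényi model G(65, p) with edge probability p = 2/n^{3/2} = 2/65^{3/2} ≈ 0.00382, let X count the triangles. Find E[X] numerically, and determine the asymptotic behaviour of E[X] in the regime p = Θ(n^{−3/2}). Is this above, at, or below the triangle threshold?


Number of potential triangles: C(65, 3) = 43680.
Each occurs with probability p³ ≈ (0.00382)³ ≈ 5.55879e-08.
By linearity: E[X] = C(65, 3)·p³ ≈ 43680 · 5.55879e-08 ≈ 0.002.
Since α = 3/2 > 1, p = c/n^{3/2} = o(1/n) is below the triangle threshold p ~ 1/n. Asymptotically E[X] ~ (c³/6)·n^{3(1−α)} = (2³/6)·n^{-1.5} → 0, so by Markov's inequality G has no triangles w.h.p.

E[X] ≈ 0.002; in regime p = Θ(1/n^{3/2}) E[X] tends to 0 (below the triangle threshold p ~ 1/n).


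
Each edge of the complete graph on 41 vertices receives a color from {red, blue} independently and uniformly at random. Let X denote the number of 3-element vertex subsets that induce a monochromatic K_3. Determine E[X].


Let X = Σ_S X_S over the C(41, 3) = 10660 subsets S of size 3, where X_S = 1 if the K_3 on S is monochromatic.
For a fixed S, the K_3 on S has C(3, 2) = 3 edges. P[all 3 edges red] = (1/2)^3, and likewise for blue, so P[monochromatic] = 2·(1/2)^3 = 2^{1 − 3} = 1/4.
By linearity of expectation: E[X] = C(41, 3) · 2^{1 − 3} = 10660 · 1/4 = 2665.
Numerically: E[X] ≈ 2665.0000.

E[X] = C(41,3)·2^(1−C(3,2)) = 2665 ≈ 2665.0000.


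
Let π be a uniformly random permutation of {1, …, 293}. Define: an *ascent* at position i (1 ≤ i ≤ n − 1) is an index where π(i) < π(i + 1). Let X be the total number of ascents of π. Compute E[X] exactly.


Write X = Σ X_I over i = 1, …, 292, with X_I the indicator of one ascent.
There are 292 indicators.
For each fixed i, the pair (π(i), π(i+1)) is a uniformly random ordered pair of distinct values from {1, …, 293}; by symmetry P[π(i) < π(i+1)] = 1/2.
By linearity: E[X] = 292 · (1/2) = (293 − 1) · (1/2) = 146 ≈ 146.00000.

E[X] = 146 = 146.00000.


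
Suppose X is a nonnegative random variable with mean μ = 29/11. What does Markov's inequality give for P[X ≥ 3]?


μ = E[X] = 29/11, a = 3.
Markov: P[X ≥ 3] ≤ μ/a = (29/11)/3 = 29/33.
Numerically: ≈ 0.878788.
(Since a = 3 > μ = 2.636364, the bound 29/33 is < 1 and informative.)

P[X ≥ 3] ≤ 29/33 ≈ 0.878788.


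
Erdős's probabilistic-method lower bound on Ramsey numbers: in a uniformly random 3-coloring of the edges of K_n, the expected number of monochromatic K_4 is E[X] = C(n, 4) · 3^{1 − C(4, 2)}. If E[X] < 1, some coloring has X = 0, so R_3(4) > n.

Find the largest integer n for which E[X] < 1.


We need C(n, 4) · 3^{1 − 6} < 1, i.e. C(n, 4) < 3^{6 − 1} = 243.
Check values of n near the boundary:
  n = 7: C(7, 4) = 35; 35 < 243? YES
  n = 8: C(8, 4) = 70; 70 < 243? YES
  n = 9: C(9, 4) = 126; 126 < 243? YES
  n = 10: C(10, 4) = 210; 210 < 243? YES
  n = 11: C(11, 4) = 330; 330 < 243? NO
The largest n with C(n, 4) < 243 is n = 10 (where E[X] = 70/81 ≈ 0.8641975). Hence R_3(4) > 10, i.e. R_3(4) ≥ 11.

Largest n = 10; hence R_3(4) > 10.


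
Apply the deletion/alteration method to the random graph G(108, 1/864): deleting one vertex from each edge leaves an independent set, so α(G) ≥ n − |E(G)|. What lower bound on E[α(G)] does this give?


E[|E(G)|] = C(108, 2)·p = 5778 · (1/864) = 107/16.
E[α(G)] ≥ n − E[|E(G)|] = 108 − 107/16 = 1621/16.
Numerically: ≈ 101.312500.
(This is only a lower bound; the true E[α(G)] may be larger.)

E[α(G)] ≥ 1621/16 ≈ 101.312500.


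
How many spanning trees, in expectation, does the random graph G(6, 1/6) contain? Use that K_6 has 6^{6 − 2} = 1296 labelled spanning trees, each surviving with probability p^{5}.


K_6 has 6^{6 − 2} = 1296 labelled spanning trees.
For each such spanning tree H, let X_H = 1 if all 5 edges of H are present in G. Then P[X_H = 1] = p^{5} = (1/6)^{5} = 1/7776.
Summing the indicators: E[X] = Σ_H E[X_H] = 1296 · p^{5} = 1296 · 1/7776 = 1/6.
Numerically: E[X] ≈ 0.1667.

E[X] = 1296 · (1/6)^{5} = 1/6 ≈ 0.1667.


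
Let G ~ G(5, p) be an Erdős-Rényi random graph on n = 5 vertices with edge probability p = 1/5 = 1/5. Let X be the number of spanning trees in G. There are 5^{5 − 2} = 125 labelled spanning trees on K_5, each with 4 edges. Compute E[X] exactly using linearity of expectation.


K_5 has 5^{5 − 2} = 125 labelled spanning trees.
For each such spanning tree H, let X_H = 1 if all 4 edges of H are present in G. Then P[X_H = 1] = p^{4} = (1/5)^{4} = 1/625.
By linearity: E[X] = Σ_H E[X_H] = 125 · p^{4} = 125 · 1/625 = 1/5.
Numerically: E[X] ≈ 0.2.

E[X] = 125 · (1/5)^{4} = 1/5 ≈ 0.2.


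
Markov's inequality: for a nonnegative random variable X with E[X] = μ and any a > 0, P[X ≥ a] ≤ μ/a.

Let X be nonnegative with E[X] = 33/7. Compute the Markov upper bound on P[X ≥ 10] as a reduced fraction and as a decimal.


μ = E[X] = 33/7, a = 10.
Markov: P[X ≥ 10] ≤ μ/a = (33/7)/10 = 33/70.
Numerically: ≈ 0.47143.
(Since a = 10 > μ = 4.71429, the bound 33/70 is < 1 and informative.)

P[X ≥ 10] ≤ 33/70 ≈ 0.47143.


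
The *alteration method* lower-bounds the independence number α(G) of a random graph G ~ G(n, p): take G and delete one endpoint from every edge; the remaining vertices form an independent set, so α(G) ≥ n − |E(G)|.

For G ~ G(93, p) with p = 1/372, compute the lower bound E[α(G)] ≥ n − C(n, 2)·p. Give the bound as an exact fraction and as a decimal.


E[|E(G)|] = C(93, 2)·p = 4278 · (1/372) = 23/2.
E[α(G)] ≥ n − E[|E(G)|] = 93 − 23/2 = 163/2.
Numerically: ≈ 81.500.
(This is only a lower bound; the true E[α(G)] may be larger.)

E[α(G)] ≥ 163/2 ≈ 81.500.


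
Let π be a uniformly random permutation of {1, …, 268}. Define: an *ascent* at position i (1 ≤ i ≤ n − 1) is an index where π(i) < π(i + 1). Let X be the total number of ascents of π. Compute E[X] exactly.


Write X = Σ X_I over i = 1, …, 267, with X_I the indicator of one ascent.
There are 267 indicators.
For each fixed i, the pair (π(i), π(i+1)) is a uniformly random ordered pair of distinct values from {1, …, 268}; by symmetry P[π(i) < π(i+1)] = 1/2.
By linearity: E[X] = 267 · (1/2) = (268 − 1) · (1/2) = 267/2 ≈ 133.50000.

E[X] = 267/2 = 133.50000.


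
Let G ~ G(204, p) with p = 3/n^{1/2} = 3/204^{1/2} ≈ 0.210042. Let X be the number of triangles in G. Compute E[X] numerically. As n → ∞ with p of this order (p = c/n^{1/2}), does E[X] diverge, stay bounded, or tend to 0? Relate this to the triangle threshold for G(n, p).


Number of potential triangles: C(204, 3) = 1394204.
Each occurs with probability p³ ≈ (0.210042)³ ≈ 9.26655938e-03.
By linearity: E[X] = C(204, 3)·p³ ≈ 1394204 · 9.26655938e-03 ≈ 12919.474153.
Since α = 1/2 < 1, p = c/n^{1/2} ≫ 1/n is above the triangle threshold p ~ 1/n. Asymptotically E[X] ~ (c³/6)·n^{3(1−α)} = (3³/6)·n^{1.5} → ∞; triangles are abundant w.h.p.

E[X] ≈ 12919.474153; in regime p = Θ(1/n^{1/2}) E[X] diverges (above the triangle threshold p ~ 1/n).


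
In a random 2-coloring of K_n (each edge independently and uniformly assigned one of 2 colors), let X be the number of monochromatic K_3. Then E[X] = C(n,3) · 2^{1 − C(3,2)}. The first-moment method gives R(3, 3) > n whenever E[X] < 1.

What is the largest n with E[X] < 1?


We need C(n, 3) · 2^{1 − 3} < 1, i.e. C(n, 3) < 2^{3 − 1} = 4.
Check values of n near the boundary:
  n = 3: C(3, 3) = 1; 1 < 4? YES
  n = 4: C(4, 3) = 4; 4 < 4? NO
The largest n with C(n, 3) < 4 is n = 3 (where E[X] = 1/4 ≈ 0.25000). Hence R(3, 3) > 3, i.e. R(3, 3) ≥ 4.

Largest n = 3; hence R(3, 3) > 3.


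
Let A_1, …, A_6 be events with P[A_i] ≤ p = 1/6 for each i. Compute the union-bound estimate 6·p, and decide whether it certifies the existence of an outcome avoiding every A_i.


Union bound: P[∪_{i=1}^{6} A_i] ≤ Σ_i P[A_i] ≤ 6·p = 6·(1/6) = 1.
Numerically: 1 ≈ 1.0000000.
Is 1 < 1? NO.
Since the bound 1 is ≥ 1, the union bound is uninformative here; it does NOT by itself certify existence.

6·p = 1 ≈ 1.0000000; existence NOT certified by the union bound.


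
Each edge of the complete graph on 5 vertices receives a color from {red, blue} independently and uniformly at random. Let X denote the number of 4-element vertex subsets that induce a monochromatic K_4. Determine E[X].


Let X = Σ_S X_S over the C(5, 4) = 5 subsets S of size 4, where X_S = 1 if the K_4 on S is monochromatic.
For a fixed S, the K_4 on S has C(4, 2) = 6 edges. P[all 6 edges red] = (1/2)^6, and likewise for blue, so P[monochromatic] = 2·(1/2)^6 = 2^{1 − 6} = 1/32.
By linearity: E[X] = C(5, 4) · 2^{1 − 6} = 5 · 1/32 = 5/32.
Numerically: E[X] ≈ 0.156250.

E[X] = C(5,4)·2^(1−C(4,2)) = 5/32 ≈ 0.156250.


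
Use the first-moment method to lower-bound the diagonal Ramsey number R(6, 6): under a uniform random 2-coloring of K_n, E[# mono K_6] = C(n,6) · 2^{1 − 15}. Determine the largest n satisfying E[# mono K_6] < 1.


We need C(n, 6) · 2^{1 − 15} < 1, i.e. C(n, 6) < 2^{15 − 1} = 16384.
Check values of n near the boundary:
  n = 12: C(12, 6) = 924; 924 < 16384? YES
  n = 13: C(13, 6) = 1716; 1716 < 16384? YES
  n = 14: C(14, 6) = 3003; 3003 < 16384? YES
  n = 15: C(15, 6) = 5005; 5005 < 16384? YES
  n = 16: C(16, 6) = 8008; 8008 < 16384? YES
  n = 17: C(17, 6) = 12376; 12376 < 16384? YES
  n = 18: C(18, 6) = 18564; 18564 < 16384? NO
The largest n with C(n, 6) < 16384 is n = 17 (where E[X] = 1547/2048 ≈ 0.755). Hence R(6, 6) > 17, i.e. R(6, 6) ≥ 18.

Largest n = 17; hence R(6, 6) > 17.


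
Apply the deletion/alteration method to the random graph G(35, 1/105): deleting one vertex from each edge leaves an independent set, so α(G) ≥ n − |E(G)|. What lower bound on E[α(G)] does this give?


E[|E(G)|] = C(35, 2)·p = 595 · (1/105) = 17/3.
E[α(G)] ≥ n − E[|E(G)|] = 35 − 17/3 = 88/3.
Numerically: ≈ 29.333.
(This is only a lower bound; the true E[α(G)] may be larger.)

E[α(G)] ≥ 88/3 ≈ 29.333.


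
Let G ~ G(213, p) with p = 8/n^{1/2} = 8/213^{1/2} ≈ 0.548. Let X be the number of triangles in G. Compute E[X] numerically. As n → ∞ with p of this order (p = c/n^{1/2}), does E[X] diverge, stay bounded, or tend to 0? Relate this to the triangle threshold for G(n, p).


Number of potential triangles: C(213, 3) = 1587986.
Each occurs with probability p³ ≈ (0.548)³ ≈ 1.64703e-01.
By linearity: E[X] = C(213, 3)·p³ ≈ 1587986 · 1.64703e-01 ≈ 261545.484.
Since α = 1/2 < 1, p = c/n^{1/2} ≫ 1/n is above the triangle threshold p ~ 1/n. Asymptotically E[X] ~ (c³/6)·n^{3(1−α)} = (8³/6)·n^{1.5} → ∞; triangles are abundant w.h.p.

E[X] ≈ 261545.484; in regime p = Θ(1/n^{1/2}) E[X] diverges (above the triangle threshold p ~ 1/n).


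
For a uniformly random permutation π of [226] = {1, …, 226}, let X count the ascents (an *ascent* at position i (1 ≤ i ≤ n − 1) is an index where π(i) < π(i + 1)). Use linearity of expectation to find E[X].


Write X = Σ X_I over i = 1, …, 225, with X_I the indicator of one ascent.
There are 225 indicators.
For each fixed i, the pair (π(i), π(i+1)) is a uniformly random ordered pair of distinct values from {1, …, 226}; by symmetry P[π(i) < π(i+1)] = 1/2.
By linearity: E[X] = 225 · (1/2) = (226 − 1) · (1/2) = 225/2 ≈ 112.50000.

E[X] = 225/2 = 112.50000.
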